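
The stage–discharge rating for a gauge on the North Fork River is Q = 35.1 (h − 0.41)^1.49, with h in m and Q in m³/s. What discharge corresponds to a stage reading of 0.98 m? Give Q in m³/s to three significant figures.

Q = 35.1 × (0.98 − 0.41)^1.49 = 35.1 × 0.57^1.49 = 15.19 m³/s

15.2 m³/s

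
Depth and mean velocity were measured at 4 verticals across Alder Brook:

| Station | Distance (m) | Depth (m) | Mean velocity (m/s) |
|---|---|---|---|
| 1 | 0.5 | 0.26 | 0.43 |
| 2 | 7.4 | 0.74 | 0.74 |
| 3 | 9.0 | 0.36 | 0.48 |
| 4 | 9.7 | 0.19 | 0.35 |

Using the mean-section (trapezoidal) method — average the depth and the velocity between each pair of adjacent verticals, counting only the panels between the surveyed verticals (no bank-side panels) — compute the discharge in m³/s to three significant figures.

2.63 m³/s

Panel 1-2: Δb = 6.9 m, d̄ = (0.26+0.74)/2 = 0.5, v̄ = (0.43+0.74)/2 = 0.585 → q = 6.9×0.5×0.585 = 2.018 m³/s
Panel 2-3: Δb = 1.6 m, d̄ = (0.74+0.36)/2 = 0.55, v̄ = (0.74+0.48)/2 = 0.61 → q = 1.6×0.55×0.61 = 0.5368 m³/s
Panel 3-4: Δb = 0.7 m, d̄ = (0.36+0.19)/2 = 0.275, v̄ = (0.48+0.35)/2 = 0.415 → q = 0.7×0.275×0.415 = 0.07989 m³/s
Q = Σ q = 2.635 m³/s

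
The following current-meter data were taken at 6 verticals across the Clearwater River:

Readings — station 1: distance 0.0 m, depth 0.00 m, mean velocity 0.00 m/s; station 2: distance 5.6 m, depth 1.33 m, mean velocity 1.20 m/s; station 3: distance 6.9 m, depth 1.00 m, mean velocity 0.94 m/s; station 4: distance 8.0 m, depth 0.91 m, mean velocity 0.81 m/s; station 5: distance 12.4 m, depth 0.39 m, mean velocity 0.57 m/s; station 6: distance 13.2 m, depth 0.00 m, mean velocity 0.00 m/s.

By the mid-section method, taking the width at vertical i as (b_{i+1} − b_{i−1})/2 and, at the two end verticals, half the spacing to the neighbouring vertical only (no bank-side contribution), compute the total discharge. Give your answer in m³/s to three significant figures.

9.24 m³/s

w_2 = (6.9 − 0.0)/2 = 3.45 m; q_2 = 1.20 × 1.33 × 3.45 = 5.506 m³/s
w_3 = (8.0 − 5.6)/2 = 1.2 m; q_3 = 0.94 × 1.00 × 1.2 = 1.128 m³/s
w_4 = (12.4 − 6.9)/2 = 2.75 m; q_4 = 0.81 × 0.91 × 2.75 = 2.027 m³/s
w_5 = (13.2 − 8.0)/2 = 2.6 m; q_5 = 0.57 × 0.39 × 2.6 = 0.5780 m³/s
Stations 1, 6 contribute zero (depth or velocity is 0).
Q = Σ qᵢ = 9.239 m³/s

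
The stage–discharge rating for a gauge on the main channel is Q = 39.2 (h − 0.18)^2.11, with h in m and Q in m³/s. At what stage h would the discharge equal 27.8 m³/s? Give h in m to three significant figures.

1.03 m

h − h₀ = (Q/C)^(1/b) = (27.8/39.2)^(1/2.11) = 0.8497 m
h = 0.18 + 0.8497 = 1.030 m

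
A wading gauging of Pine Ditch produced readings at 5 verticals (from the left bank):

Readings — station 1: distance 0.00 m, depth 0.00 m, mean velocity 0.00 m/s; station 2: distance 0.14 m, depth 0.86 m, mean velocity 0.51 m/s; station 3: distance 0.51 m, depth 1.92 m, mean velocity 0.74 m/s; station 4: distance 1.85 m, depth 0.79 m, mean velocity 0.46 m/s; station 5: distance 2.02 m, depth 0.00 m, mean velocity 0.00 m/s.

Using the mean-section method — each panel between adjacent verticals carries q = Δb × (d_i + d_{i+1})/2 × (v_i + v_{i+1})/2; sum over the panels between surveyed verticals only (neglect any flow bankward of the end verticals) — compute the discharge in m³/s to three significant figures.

1.44 m³/s

Panel 1-2: Δb = 0.14 m, d̄ = (0.00+0.86)/2 = 0.43, v̄ = (0.00+0.51)/2 = 0.255 → q = 0.14×0.43×0.255 = 0.01535 m³/s
Panel 2-3: Δb = 0.37 m, d̄ = (0.86+1.92)/2 = 1.39, v̄ = (0.51+0.74)/2 = 0.625 → q = 0.37×1.39×0.625 = 0.3214 m³/s
Panel 3-4: Δb = 1.34 m, d̄ = (1.92+0.79)/2 = 1.355, v̄ = (0.74+0.46)/2 = 0.6 → q = 1.34×1.355×0.6 = 1.089 m³/s
Panel 4-5: Δb = 0.17 m, d̄ = (0.79+0.00)/2 = 0.395, v̄ = (0.46+0.00)/2 = 0.23 → q = 0.17×0.395×0.23 = 0.01544 m³/s
Q = Σ q = 1.442 m³/s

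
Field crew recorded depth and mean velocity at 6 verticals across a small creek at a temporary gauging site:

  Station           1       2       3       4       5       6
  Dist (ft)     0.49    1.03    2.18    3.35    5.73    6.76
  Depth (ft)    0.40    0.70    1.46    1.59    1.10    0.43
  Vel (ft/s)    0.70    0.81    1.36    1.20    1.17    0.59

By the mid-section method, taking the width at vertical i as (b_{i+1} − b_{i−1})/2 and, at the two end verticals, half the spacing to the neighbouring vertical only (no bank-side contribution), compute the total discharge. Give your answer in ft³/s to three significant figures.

w_1 = (1.03 − 0.49)/2 = 0.27 ft; q_1 = 0.70 × 0.40 × 0.27 = 0.07560 ft³/s
w_2 = (2.18 − 0.49)/2 = 0.845 ft; q_2 = 0.81 × 0.70 × 0.845 = 0.4791 ft³/s
w_3 = (3.35 − 1.03)/2 = 1.16 ft; q_3 = 1.36 × 1.46 × 1.16 = 2.303 ft³/s
w_4 = (5.73 − 2.18)/2 = 1.775 ft; q_4 = 1.20 × 1.59 × 1.775 = 3.387 ft³/s
w_5 = (6.76 − 3.35)/2 = 1.705 ft; q_5 = 1.17 × 1.10 × 1.705 = 2.194 ft³/s
w_6 = (6.76 − 5.73)/2 = 0.515 ft; q_6 = 0.59 × 0.43 × 0.515 = 0.1307 ft³/s
Q = Σ qᵢ = 8.570 ft³/s

8.57 ft³/s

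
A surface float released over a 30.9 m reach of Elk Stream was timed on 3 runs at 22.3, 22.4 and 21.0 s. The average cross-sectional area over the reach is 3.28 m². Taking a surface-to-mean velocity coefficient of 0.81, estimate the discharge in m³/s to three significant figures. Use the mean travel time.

t̄ = (22.3 + 22.4 + 21.0) / 3 = 21.9 s
v_surface = L / t̄ = 30.9 / 21.9 = 1.411 m/s
v_mean = 0.81 × 1.411 = 1.143 m/s
Q = A × v_mean = 3.28 × 1.143 = 3.749 m³/s

3.75 m³/s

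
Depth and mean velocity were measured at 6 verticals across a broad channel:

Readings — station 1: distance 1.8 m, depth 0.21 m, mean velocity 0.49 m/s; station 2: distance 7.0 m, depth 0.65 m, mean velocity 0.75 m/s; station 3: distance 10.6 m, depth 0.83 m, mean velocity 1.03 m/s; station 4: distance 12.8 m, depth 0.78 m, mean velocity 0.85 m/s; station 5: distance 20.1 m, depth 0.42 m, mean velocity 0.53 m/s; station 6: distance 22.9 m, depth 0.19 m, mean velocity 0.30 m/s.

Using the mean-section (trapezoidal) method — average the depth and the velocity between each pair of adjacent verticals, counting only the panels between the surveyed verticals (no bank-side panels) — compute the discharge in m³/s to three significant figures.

8.80 m³/s

Panel 1-2: Δb = 5.2 m, d̄ = (0.21+0.65)/2 = 0.43, v̄ = (0.49+0.75)/2 = 0.62 → q = 5.2×0.43×0.62 = 1.386 m³/s
Panel 2-3: Δb = 3.6 m, d̄ = (0.65+0.83)/2 = 0.74, v̄ = (0.75+1.03)/2 = 0.89 → q = 3.6×0.74×0.89 = 2.371 m³/s
Panel 3-4: Δb = 2.2 m, d̄ = (0.83+0.78)/2 = 0.805, v̄ = (1.03+0.85)/2 = 0.94 → q = 2.2×0.805×0.94 = 1.665 m³/s
Panel 4-5: Δb = 7.3 m, d̄ = (0.78+0.42)/2 = 0.6, v̄ = (0.85+0.53)/2 = 0.69 → q = 7.3×0.6×0.69 = 3.022 m³/s
Panel 5-6: Δb = 2.8 m, d̄ = (0.42+0.19)/2 = 0.305, v̄ = (0.53+0.30)/2 = 0.415 → q = 2.8×0.305×0.415 = 0.3544 m³/s
Q = Σ q = 8.799 m³/s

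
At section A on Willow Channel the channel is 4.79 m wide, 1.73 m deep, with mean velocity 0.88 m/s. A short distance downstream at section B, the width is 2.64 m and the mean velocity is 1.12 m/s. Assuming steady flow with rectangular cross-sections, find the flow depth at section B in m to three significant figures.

2.47 m

Q = A₁V₁ = (4.79×1.73) × 0.88 = 7.292 m³/s
d₂ = Q/(b₂ V₂) = 7.292/(2.64×1.12) = 2.466 m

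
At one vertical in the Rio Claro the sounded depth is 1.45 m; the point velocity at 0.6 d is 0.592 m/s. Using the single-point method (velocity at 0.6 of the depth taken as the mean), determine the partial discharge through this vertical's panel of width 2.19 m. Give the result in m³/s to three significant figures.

1.88 m³/s

v̄ = v₀.₆ = 0.592 m/s
q = v̄ × d × w = 0.5920 × 1.45 × 2.19 = 1.880 m³/s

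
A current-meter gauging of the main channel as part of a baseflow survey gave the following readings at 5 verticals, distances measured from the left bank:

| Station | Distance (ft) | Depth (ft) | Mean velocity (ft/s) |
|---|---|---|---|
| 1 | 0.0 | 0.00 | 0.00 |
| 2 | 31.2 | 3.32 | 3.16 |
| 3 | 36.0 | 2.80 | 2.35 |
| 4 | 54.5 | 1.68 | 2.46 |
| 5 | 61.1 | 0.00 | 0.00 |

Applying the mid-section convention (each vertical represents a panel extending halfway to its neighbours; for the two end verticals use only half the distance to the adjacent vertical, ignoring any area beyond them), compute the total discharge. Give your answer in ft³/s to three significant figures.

w_2 = (36.0 − 0.0)/2 = 18 ft; q_2 = 3.16 × 3.32 × 18 = 188.8 ft³/s
w_3 = (54.5 − 31.2)/2 = 11.65 ft; q_3 = 2.35 × 2.80 × 11.65 = 76.66 ft³/s
w_4 = (61.1 − 36.0)/2 = 12.55 ft; q_4 = 2.46 × 1.68 × 12.55 = 51.87 ft³/s
Stations 1, 5 contribute zero (depth or velocity is 0).
Q = Σ qᵢ = 317.4 ft³/s

317 ft³/s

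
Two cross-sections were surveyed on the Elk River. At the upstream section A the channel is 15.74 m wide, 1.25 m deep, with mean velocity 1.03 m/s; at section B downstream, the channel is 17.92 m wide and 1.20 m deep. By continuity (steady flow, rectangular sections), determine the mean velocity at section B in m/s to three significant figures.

Q = A₁V₁ = (15.74×1.25) × 1.03 = 20.27 m³/s
A₂ = 17.92 × 1.20 = 21.50 m²
V₂ = Q/A₂ = 20.27/21.50 = 0.9424 m/s

0.942 m/s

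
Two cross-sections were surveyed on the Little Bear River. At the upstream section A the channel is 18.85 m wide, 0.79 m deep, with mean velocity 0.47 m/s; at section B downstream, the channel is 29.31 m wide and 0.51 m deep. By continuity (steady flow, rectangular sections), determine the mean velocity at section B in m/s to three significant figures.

Q = A₁V₁ = (18.85×0.79) × 0.47 = 6.999 m³/s
A₂ = 29.31 × 0.51 = 14.95 m²
V₂ = Q/A₂ = 6.999/14.95 = 0.4682 m/s

0.468 m/s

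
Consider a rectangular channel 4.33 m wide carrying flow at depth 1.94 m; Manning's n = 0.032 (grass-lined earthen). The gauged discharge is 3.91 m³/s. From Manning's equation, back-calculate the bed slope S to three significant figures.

0.000215

A = b·y = 4.33 × 1.94 = 8.400 m²
P = b + 2y = 4.33 + 2×1.94 = 8.210 m
R = A/P = 8.400/8.210 = 1.023 m
S = (Q·n / (1·A·R^(2/3)))² = (3.91×0.032 / (1×8.400×1.015))² = 0.0002152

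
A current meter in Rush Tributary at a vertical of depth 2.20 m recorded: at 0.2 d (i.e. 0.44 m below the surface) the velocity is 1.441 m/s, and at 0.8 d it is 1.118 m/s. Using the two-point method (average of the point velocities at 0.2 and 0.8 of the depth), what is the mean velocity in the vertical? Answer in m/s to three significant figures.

v̄ = (1.441 + 1.118) / 2 = 1.280 m/s

1.28 m/s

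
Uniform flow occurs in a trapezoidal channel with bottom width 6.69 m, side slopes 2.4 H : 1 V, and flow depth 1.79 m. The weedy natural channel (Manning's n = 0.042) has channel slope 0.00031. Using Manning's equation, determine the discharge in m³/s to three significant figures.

A = (b + z·y)·y = (6.69 + 2.4×1.79)×1.79 = 19.66 m²
P = b + 2y√(1+z²) = 6.69 + 2×1.79×√(1+2.4²) = 16.00 m
R = A/P = 19.66/16.00 = 1.229 m
Q = (1/n)·A·R^(2/3)·S^(1/2) = (1/0.042) × 19.66 × 1.229^(2/3) × 0.00031^(1/2) = 9.460 m³/s

9.46 m³/s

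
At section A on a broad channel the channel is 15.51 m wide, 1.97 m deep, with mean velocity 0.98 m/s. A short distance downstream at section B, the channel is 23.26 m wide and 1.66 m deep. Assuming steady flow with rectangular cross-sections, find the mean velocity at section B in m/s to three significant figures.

0.776 m/s

Q = A₁V₁ = (15.51×1.97) × 0.98 = 29.94 m³/s
A₂ = 23.26 × 1.66 = 38.61 m²
V₂ = Q/A₂ = 29.94/38.61 = 0.7755 m/s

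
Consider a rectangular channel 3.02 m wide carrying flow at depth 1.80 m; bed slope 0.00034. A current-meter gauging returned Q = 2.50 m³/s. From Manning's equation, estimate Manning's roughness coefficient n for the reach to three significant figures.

0.0352

A = b·y = 3.02 × 1.80 = 5.436 m²
P = b + 2y = 3.02 + 2×1.80 = 6.620 m
R = A/P = 5.436/6.620 = 0.8211 m
n = (1/Q)·A·R^(2/3)·S^(1/2) = (1/2.50) × 5.436 × 0.8769 × 0.01844 = 0.03516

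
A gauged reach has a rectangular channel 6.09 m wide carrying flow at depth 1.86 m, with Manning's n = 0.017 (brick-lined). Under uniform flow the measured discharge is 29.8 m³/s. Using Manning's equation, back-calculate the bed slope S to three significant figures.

0.00165

A = b·y = 6.09 × 1.86 = 11.33 m²
P = b + 2y = 6.09 + 2×1.86 = 9.810 m
R = A/P = 11.33/9.810 = 1.155 m
S = (Q·n / (1·A·R^(2/3)))² = (29.8×0.017 / (1×11.33×1.101))² = 0.001651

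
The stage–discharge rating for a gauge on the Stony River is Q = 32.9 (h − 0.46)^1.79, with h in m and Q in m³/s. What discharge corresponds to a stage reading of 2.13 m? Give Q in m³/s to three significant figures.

82.4 m³/s

Q = 32.9 × (2.13 − 0.46)^1.79 = 32.9 × 1.67^1.79 = 82.39 m³/s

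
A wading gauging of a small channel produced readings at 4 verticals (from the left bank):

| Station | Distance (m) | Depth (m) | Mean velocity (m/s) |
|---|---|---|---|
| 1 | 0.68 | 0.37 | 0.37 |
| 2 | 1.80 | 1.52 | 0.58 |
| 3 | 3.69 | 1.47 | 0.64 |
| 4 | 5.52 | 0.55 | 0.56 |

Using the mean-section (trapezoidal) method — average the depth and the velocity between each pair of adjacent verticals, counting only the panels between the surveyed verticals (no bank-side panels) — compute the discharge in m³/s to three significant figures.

Panel 1-2: Δb = 1.12 m, d̄ = (0.37+1.52)/2 = 0.945, v̄ = (0.37+0.58)/2 = 0.475 → q = 1.12×0.945×0.475 = 0.5027 m³/s
Panel 2-3: Δb = 1.89 m, d̄ = (1.52+1.47)/2 = 1.495, v̄ = (0.58+0.64)/2 = 0.61 → q = 1.89×1.495×0.61 = 1.724 m³/s
Panel 3-4: Δb = 1.83 m, d̄ = (1.47+0.55)/2 = 1.01, v̄ = (0.64+0.56)/2 = 0.6 → q = 1.83×1.01×0.6 = 1.109 m³/s
Q = Σ q = 3.335 m³/s

3.34 m³/s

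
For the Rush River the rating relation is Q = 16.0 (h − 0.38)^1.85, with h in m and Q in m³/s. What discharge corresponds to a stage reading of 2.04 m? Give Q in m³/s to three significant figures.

Q = 16.0 × (2.04 − 0.38)^1.85 = 16.0 × 1.66^1.85 = 40.86 m³/s

40.9 m³/s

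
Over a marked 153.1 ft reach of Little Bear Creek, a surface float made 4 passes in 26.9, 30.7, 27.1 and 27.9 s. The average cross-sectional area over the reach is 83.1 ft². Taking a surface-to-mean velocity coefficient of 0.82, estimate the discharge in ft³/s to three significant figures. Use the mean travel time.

t̄ = (26.9 + 30.7 + 27.1 + 27.9) / 4 = 28.15 s
v_surface = L / t̄ = 153.1 / 28.15 = 5.439 ft/s
v_mean = 0.82 × 5.439 = 4.460 ft/s
Q = A × v_mean = 83.1 × 4.460 = 370.6 ft³/s

371 ft³/s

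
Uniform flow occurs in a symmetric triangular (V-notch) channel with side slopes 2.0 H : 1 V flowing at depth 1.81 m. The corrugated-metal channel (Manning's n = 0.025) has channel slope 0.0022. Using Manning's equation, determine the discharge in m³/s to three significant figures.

A = z·y² = 2.0×1.81² = 6.552 m²
P = 2y√(1+z²) = 2×1.81×√(1+2.0²) = 8.095 m
R = A/P = 6.552/8.095 = 0.8095 m
Q = (1/n)·A·R^(2/3)·S^(1/2) = (1/0.025) × 6.552 × 0.8095^(2/3) × 0.0022^(1/2) = 10.68 m³/s

10.7 m³/s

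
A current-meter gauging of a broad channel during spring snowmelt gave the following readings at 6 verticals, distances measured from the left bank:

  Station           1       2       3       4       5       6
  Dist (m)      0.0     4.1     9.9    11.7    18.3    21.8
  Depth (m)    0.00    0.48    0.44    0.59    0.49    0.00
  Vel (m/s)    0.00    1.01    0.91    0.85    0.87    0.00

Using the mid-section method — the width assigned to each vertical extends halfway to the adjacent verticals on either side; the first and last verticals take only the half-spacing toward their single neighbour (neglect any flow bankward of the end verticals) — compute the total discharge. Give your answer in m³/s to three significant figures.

w_2 = (9.9 − 0.0)/2 = 4.95 m; q_2 = 1.01 × 0.48 × 4.95 = 2.400 m³/s
w_3 = (11.7 − 4.1)/2 = 3.8 m; q_3 = 0.91 × 0.44 × 3.8 = 1.522 m³/s
w_4 = (18.3 − 9.9)/2 = 4.2 m; q_4 = 0.85 × 0.59 × 4.2 = 2.106 m³/s
w_5 = (21.8 − 11.7)/2 = 5.05 m; q_5 = 0.87 × 0.49 × 5.05 = 2.153 m³/s
Stations 1, 6 contribute zero (depth or velocity is 0).
Q = Σ qᵢ = 8.180 m³/s

8.18 m³/s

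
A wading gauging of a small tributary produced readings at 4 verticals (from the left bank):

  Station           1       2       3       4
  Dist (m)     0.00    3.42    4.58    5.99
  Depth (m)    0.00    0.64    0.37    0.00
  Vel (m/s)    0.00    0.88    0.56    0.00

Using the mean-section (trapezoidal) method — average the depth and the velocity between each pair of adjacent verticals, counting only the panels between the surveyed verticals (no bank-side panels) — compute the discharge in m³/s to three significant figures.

Panel 1-2: Δb = 3.42 m, d̄ = (0.00+0.64)/2 = 0.32, v̄ = (0.00+0.88)/2 = 0.44 → q = 3.42×0.32×0.44 = 0.4815 m³/s
Panel 2-3: Δb = 1.16 m, d̄ = (0.64+0.37)/2 = 0.505, v̄ = (0.88+0.56)/2 = 0.72 → q = 1.16×0.505×0.72 = 0.4218 m³/s
Panel 3-4: Δb = 1.41 m, d̄ = (0.37+0.00)/2 = 0.185, v̄ = (0.56+0.00)/2 = 0.28 → q = 1.41×0.185×0.28 = 0.07304 m³/s
Q = Σ q = 0.9764 m³/s

0.976 m³/s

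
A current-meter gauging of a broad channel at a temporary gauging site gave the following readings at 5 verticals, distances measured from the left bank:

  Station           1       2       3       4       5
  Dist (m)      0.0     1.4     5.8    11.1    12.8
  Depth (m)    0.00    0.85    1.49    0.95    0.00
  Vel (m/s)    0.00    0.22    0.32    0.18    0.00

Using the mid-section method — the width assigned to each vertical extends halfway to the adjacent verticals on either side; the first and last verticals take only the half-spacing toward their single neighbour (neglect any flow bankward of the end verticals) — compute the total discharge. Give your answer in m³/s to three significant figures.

w_2 = (5.8 − 0.0)/2 = 2.9 m; q_2 = 0.22 × 0.85 × 2.9 = 0.5423 m³/s
w_3 = (11.1 − 1.4)/2 = 4.85 m; q_3 = 0.32 × 1.49 × 4.85 = 2.312 m³/s
w_4 = (12.8 − 5.8)/2 = 3.5 m; q_4 = 0.18 × 0.95 × 3.5 = 0.5985 m³/s
Stations 1, 5 contribute zero (depth or velocity is 0).
Q = Σ qᵢ = 3.453 m³/s

3.45 m³/s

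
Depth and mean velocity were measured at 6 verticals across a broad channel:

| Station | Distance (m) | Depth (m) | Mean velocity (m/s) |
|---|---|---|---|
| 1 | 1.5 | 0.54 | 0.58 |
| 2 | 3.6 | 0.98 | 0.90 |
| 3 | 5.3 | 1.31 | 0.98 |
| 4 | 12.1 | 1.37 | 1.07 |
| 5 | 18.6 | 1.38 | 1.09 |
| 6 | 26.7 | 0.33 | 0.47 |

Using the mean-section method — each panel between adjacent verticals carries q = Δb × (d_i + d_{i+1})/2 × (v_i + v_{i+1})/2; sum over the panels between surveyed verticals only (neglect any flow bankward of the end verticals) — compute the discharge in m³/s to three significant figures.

Panel 1-2: Δb = 2.1 m, d̄ = (0.54+0.98)/2 = 0.76, v̄ = (0.58+0.90)/2 = 0.74 → q = 2.1×0.76×0.74 = 1.181 m³/s
Panel 2-3: Δb = 1.7 m, d̄ = (0.98+1.31)/2 = 1.145, v̄ = (0.90+0.98)/2 = 0.94 → q = 1.7×1.145×0.94 = 1.830 m³/s
Panel 3-4: Δb = 6.8 m, d̄ = (1.31+1.37)/2 = 1.34, v̄ = (0.98+1.07)/2 = 1.025 → q = 6.8×1.34×1.025 = 9.340 m³/s
Panel 4-5: Δb = 6.5 m, d̄ = (1.37+1.38)/2 = 1.375, v̄ = (1.07+1.09)/2 = 1.08 → q = 6.5×1.375×1.08 = 9.653 m³/s
Panel 5-6: Δb = 8.1 m, d̄ = (1.38+0.33)/2 = 0.855, v̄ = (1.09+0.47)/2 = 0.78 → q = 8.1×0.855×0.78 = 5.402 m³/s
Q = Σ q = 27.40 m³/s

27.4 m³/s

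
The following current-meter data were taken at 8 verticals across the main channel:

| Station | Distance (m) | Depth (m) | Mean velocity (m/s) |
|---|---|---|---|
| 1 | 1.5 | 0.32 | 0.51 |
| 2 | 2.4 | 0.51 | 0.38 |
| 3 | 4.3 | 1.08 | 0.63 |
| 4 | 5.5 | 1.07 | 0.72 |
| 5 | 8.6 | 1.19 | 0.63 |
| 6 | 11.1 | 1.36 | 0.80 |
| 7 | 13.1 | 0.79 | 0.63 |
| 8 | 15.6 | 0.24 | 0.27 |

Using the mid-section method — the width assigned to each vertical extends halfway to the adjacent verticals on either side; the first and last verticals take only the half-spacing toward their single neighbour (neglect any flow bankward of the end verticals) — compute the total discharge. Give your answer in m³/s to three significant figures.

8.80 m³/s

w_1 = (2.4 − 1.5)/2 = 0.45 m; q_1 = 0.51 × 0.32 × 0.45 = 0.07344 m³/s
w_2 = (4.3 − 1.5)/2 = 1.4 m; q_2 = 0.38 × 0.51 × 1.4 = 0.2713 m³/s
w_3 = (5.5 − 2.4)/2 = 1.55 m; q_3 = 0.63 × 1.08 × 1.55 = 1.055 m³/s
w_4 = (8.6 − 4.3)/2 = 2.15 m; q_4 = 0.72 × 1.07 × 2.15 = 1.656 m³/s
w_5 = (11.1 − 5.5)/2 = 2.8 m; q_5 = 0.63 × 1.19 × 2.8 = 2.099 m³/s
w_6 = (13.1 − 8.6)/2 = 2.25 m; q_6 = 0.80 × 1.36 × 2.25 = 2.448 m³/s
w_7 = (15.6 − 11.1)/2 = 2.25 m; q_7 = 0.63 × 0.79 × 2.25 = 1.120 m³/s
w_8 = (15.6 − 13.1)/2 = 1.25 m; q_8 = 0.27 × 0.24 × 1.25 = 0.08100 m³/s
Q = Σ qᵢ = 8.804 m³/s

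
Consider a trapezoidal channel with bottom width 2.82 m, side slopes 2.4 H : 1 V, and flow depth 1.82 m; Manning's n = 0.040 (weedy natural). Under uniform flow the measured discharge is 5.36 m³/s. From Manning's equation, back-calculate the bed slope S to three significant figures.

A = (b + z·y)·y = (2.82 + 2.4×1.82)×1.82 = 13.08 m²
P = b + 2y√(1+z²) = 2.82 + 2×1.82×√(1+2.4²) = 12.28 m
R = A/P = 13.08/12.28 = 1.065 m
S = (Q·n / (1·A·R^(2/3)))² = (5.36×0.040 / (1×13.08×1.043))² = 0.0002470

0.000247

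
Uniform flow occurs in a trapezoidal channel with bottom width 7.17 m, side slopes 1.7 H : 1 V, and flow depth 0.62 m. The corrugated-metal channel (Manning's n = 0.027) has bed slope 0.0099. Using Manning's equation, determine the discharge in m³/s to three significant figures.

A = (b + z·y)·y = (7.17 + 1.7×0.62)×0.62 = 5.099 m²
P = b + 2y√(1+z²) = 7.17 + 2×0.62×√(1+1.7²) = 9.616 m
R = A/P = 5.099/9.616 = 0.5303 m
Q = (1/n)·A·R^(2/3)·S^(1/2) = (1/0.027) × 5.099 × 0.5303^(2/3) × 0.0099^(1/2) = 12.31 m³/s

12.3 m³/s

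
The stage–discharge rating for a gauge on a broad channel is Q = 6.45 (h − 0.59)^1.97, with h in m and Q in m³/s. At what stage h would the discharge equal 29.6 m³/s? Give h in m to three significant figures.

2.76 m

h − h₀ = (Q/C)^(1/b) = (29.6/6.45)^(1/1.97) = 2.167 m
h = 0.59 + 2.167 = 2.757 m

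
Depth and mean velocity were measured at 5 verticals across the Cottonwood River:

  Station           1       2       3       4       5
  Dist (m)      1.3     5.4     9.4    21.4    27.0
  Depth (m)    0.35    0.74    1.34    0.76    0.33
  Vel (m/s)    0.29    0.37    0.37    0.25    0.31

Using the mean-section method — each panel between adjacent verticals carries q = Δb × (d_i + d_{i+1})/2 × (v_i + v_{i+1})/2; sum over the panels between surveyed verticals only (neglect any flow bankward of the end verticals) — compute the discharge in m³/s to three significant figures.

Panel 1-2: Δb = 4.1 m, d̄ = (0.35+0.74)/2 = 0.545, v̄ = (0.29+0.37)/2 = 0.33 → q = 4.1×0.545×0.33 = 0.7374 m³/s
Panel 2-3: Δb = 4 m, d̄ = (0.74+1.34)/2 = 1.04, v̄ = (0.37+0.37)/2 = 0.37 → q = 4×1.04×0.37 = 1.539 m³/s
Panel 3-4: Δb = 12 m, d̄ = (1.34+0.76)/2 = 1.05, v̄ = (0.37+0.25)/2 = 0.31 → q = 12×1.05×0.31 = 3.906 m³/s
Panel 4-5: Δb = 5.6 m, d̄ = (0.76+0.33)/2 = 0.545, v̄ = (0.25+0.31)/2 = 0.28 → q = 5.6×0.545×0.28 = 0.8546 m³/s
Q = Σ q = 7.037 m³/s

7.04 m³/s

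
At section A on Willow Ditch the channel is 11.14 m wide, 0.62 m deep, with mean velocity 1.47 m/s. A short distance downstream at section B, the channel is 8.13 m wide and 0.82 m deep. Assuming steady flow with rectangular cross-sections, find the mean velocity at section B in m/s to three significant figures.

Q = A₁V₁ = (11.14×0.62) × 1.47 = 10.15 m³/s
A₂ = 8.13 × 0.82 = 6.667 m²
V₂ = Q/A₂ = 10.15/6.667 = 1.523 m/s

1.52 m/s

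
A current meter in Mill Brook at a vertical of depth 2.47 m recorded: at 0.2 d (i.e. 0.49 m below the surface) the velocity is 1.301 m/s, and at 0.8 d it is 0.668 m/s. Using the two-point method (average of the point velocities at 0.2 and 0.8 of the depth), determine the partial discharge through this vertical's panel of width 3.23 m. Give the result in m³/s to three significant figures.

v̄ = (1.301 + 0.668) / 2 = 0.9845 m/s
q = v̄ × d × w = 0.9845 × 2.47 × 3.23 = 7.854 m³/s

7.85 m³/s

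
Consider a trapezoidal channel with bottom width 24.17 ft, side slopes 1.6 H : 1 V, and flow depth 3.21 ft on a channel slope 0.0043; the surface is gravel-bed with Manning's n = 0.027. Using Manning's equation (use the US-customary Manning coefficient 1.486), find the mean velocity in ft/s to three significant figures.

A = (b + z·y)·y = (24.17 + 1.6×3.21)×3.21 = 94.07 ft²
P = b + 2y√(1+z²) = 24.17 + 2×3.21×√(1+1.6²) = 36.28 ft
R = A/P = 94.07/36.28 = 2.593 ft
Q = (1.486/n)·A·R^(2/3)·S^(1/2) = (1.486/0.027) × 94.07 × 2.593^(2/3) × 0.0043^(1/2) = 640.7 ft³/s
V = Q/A = 640.7/94.07 = 6.811 ft/s

6.81 ft/s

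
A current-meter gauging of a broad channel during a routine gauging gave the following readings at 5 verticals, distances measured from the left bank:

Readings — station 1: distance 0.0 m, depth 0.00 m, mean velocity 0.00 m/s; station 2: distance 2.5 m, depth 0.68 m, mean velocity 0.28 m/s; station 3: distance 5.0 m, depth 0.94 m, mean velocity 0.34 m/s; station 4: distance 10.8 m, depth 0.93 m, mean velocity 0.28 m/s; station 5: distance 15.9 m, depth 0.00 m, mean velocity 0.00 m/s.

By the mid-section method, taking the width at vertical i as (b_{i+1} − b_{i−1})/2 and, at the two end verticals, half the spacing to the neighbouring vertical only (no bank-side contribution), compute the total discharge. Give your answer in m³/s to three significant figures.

w_2 = (5.0 − 0.0)/2 = 2.5 m; q_2 = 0.28 × 0.68 × 2.5 = 0.4760 m³/s
w_3 = (10.8 − 2.5)/2 = 4.15 m; q_3 = 0.34 × 0.94 × 4.15 = 1.326 m³/s
w_4 = (15.9 − 5.0)/2 = 5.45 m; q_4 = 0.28 × 0.93 × 5.45 = 1.419 m³/s
Stations 1, 5 contribute zero (depth or velocity is 0).
Q = Σ qᵢ = 3.222 m³/s

3.22 m³/s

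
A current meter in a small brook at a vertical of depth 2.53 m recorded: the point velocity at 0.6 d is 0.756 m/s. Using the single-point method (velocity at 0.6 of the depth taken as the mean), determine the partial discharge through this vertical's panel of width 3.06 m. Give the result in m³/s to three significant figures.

v̄ = v₀.₆ = 0.756 m/s
q = v̄ × d × w = 0.7560 × 2.53 × 3.06 = 5.853 m³/s

5.85 m³/s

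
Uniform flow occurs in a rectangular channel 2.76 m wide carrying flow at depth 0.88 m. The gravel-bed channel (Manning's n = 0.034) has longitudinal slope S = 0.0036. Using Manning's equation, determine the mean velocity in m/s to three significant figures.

1.17 m/s

A = b·y = 2.76 × 0.88 = 2.429 m²
P = b + 2y = 2.76 + 2×0.88 = 4.520 m
R = A/P = 2.429/4.520 = 0.5373 m
Q = (1/n)·A·R^(2/3)·S^(1/2) = (1/0.034) × 2.429 × 0.5373^(2/3) × 0.0036^(1/2) = 2.833 m³/s
V = Q/A = 2.833/2.429 = 1.166 m/s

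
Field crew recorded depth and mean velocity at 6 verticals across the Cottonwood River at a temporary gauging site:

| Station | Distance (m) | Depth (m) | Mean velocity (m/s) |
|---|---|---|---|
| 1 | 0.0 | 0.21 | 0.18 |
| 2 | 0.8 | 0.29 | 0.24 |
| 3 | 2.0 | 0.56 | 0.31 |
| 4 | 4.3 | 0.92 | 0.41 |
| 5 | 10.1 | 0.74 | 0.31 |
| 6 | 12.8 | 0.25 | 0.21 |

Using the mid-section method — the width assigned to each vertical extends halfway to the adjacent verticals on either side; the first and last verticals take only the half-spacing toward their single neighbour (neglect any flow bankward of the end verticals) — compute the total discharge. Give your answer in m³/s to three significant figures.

w_1 = (0.8 − 0.0)/2 = 0.4 m; q_1 = 0.18 × 0.21 × 0.4 = 0.01512 m³/s
w_2 = (2.0 − 0.0)/2 = 1 m; q_2 = 0.24 × 0.29 × 1 = 0.06960 m³/s
w_3 = (4.3 − 0.8)/2 = 1.75 m; q_3 = 0.31 × 0.56 × 1.75 = 0.3038 m³/s
w_4 = (10.1 − 2.0)/2 = 4.05 m; q_4 = 0.41 × 0.92 × 4.05 = 1.528 m³/s
w_5 = (12.8 − 4.3)/2 = 4.25 m; q_5 = 0.31 × 0.74 × 4.25 = 0.9750 m³/s
w_6 = (12.8 − 10.1)/2 = 1.35 m; q_6 = 0.21 × 0.25 × 1.35 = 0.07088 m³/s
Q = Σ qᵢ = 2.962 m³/s

2.96 m³/s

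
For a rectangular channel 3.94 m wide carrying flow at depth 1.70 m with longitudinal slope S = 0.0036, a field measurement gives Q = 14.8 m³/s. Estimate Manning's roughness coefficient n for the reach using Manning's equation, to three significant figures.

A = b·y = 3.94 × 1.70 = 6.698 m²
P = b + 2y = 3.94 + 2×1.70 = 7.340 m
R = A/P = 6.698/7.340 = 0.9125 m
n = (1/Q)·A·R^(2/3)·S^(1/2) = (1/14.8) × 6.698 × 0.9408 × 0.06000 = 0.02555

0.0255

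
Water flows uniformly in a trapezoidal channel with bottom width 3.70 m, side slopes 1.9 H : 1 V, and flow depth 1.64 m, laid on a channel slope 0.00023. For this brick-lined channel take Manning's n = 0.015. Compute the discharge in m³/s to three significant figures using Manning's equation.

11.6 m³/s

A = (b + z·y)·y = (3.70 + 1.9×1.64)×1.64 = 11.18 m²
P = b + 2y√(1+z²) = 3.70 + 2×1.64×√(1+1.9²) = 10.74 m
R = A/P = 11.18/10.74 = 1.041 m
Q = (1/n)·A·R^(2/3)·S^(1/2) = (1/0.015) × 11.18 × 1.041^(2/3) × 0.00023^(1/2) = 11.61 m³/s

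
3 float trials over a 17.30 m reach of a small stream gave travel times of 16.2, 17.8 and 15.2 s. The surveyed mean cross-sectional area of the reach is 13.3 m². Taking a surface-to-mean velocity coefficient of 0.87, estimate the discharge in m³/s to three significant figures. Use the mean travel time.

12.2 m³/s

t̄ = (16.2 + 17.8 + 15.2) / 3 = 16.4 s
v_surface = L / t̄ = 17.30 / 16.4 = 1.055 m/s
v_mean = 0.87 × 1.055 = 0.9177 m/s
Q = A × v_mean = 13.3 × 0.9177 = 12.21 m³/s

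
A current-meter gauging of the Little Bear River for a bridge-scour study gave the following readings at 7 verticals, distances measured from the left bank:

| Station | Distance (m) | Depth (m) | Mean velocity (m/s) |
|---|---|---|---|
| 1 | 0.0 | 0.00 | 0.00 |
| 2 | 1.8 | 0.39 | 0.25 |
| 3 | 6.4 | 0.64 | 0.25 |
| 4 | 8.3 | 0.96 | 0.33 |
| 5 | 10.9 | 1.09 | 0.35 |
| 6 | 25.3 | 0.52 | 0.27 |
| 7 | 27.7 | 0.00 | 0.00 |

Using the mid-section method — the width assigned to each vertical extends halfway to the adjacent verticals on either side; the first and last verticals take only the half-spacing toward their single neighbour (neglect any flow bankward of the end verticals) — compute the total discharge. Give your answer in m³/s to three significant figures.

w_2 = (6.4 − 0.0)/2 = 3.2 m; q_2 = 0.25 × 0.39 × 3.2 = 0.3120 m³/s
w_3 = (8.3 − 1.8)/2 = 3.25 m; q_3 = 0.25 × 0.64 × 3.25 = 0.5200 m³/s
w_4 = (10.9 − 6.4)/2 = 2.25 m; q_4 = 0.33 × 0.96 × 2.25 = 0.7128 m³/s
w_5 = (25.3 − 8.3)/2 = 8.5 m; q_5 = 0.35 × 1.09 × 8.5 = 3.243 m³/s
w_6 = (27.7 − 10.9)/2 = 8.4 m; q_6 = 0.27 × 0.52 × 8.4 = 1.179 m³/s
Stations 1, 7 contribute zero (depth or velocity is 0).
Q = Σ qᵢ = 5.967 m³/s

5.97 m³/s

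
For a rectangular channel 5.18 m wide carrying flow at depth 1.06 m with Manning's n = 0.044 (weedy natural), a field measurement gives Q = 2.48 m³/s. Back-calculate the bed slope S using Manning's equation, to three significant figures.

A = b·y = 5.18 × 1.06 = 5.491 m²
P = b + 2y = 5.18 + 2×1.06 = 7.300 m
R = A/P = 5.491/7.300 = 0.7522 m
S = (Q·n / (1·A·R^(2/3)))² = (2.48×0.044 / (1×5.491×0.8271))² = 0.0005774

0.000577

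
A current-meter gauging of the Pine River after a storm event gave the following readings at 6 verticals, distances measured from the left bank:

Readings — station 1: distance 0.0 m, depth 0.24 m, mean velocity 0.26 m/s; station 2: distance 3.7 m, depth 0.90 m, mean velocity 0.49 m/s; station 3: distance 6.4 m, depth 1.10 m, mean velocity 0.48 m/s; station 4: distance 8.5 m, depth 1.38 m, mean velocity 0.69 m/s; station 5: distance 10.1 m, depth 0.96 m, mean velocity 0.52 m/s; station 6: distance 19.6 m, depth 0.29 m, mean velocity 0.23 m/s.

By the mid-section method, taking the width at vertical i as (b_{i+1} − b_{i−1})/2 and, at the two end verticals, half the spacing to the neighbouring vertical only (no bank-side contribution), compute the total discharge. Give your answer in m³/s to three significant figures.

7.64 m³/s

w_1 = (3.7 − 0.0)/2 = 1.85 m; q_1 = 0.26 × 0.24 × 1.85 = 0.1154 m³/s
w_2 = (6.4 − 0.0)/2 = 3.2 m; q_2 = 0.49 × 0.90 × 3.2 = 1.411 m³/s
w_3 = (8.5 − 3.7)/2 = 2.4 m; q_3 = 0.48 × 1.10 × 2.4 = 1.267 m³/s
w_4 = (10.1 − 6.4)/2 = 1.85 m; q_4 = 0.69 × 1.38 × 1.85 = 1.762 m³/s
w_5 = (19.6 − 8.5)/2 = 5.55 m; q_5 = 0.52 × 0.96 × 5.55 = 2.771 m³/s
w_6 = (19.6 − 10.1)/2 = 4.75 m; q_6 = 0.23 × 0.29 × 4.75 = 0.3168 m³/s
Q = Σ qᵢ = 7.643 m³/s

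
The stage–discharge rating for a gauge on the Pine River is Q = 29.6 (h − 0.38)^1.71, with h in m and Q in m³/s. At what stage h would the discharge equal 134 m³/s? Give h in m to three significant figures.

2.80 m

h − h₀ = (Q/C)^(1/b) = (134/29.6)^(1/1.71) = 2.418 m
h = 0.38 + 2.418 = 2.798 m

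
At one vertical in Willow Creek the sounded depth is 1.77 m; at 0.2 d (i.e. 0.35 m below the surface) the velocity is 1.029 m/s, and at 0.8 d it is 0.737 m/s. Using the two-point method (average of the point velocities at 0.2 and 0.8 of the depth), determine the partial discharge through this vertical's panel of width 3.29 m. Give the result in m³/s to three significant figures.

v̄ = (1.029 + 0.737) / 2 = 0.8830 m/s
q = v̄ × d × w = 0.8830 × 1.77 × 3.29 = 5.142 m³/s

5.14 m³/s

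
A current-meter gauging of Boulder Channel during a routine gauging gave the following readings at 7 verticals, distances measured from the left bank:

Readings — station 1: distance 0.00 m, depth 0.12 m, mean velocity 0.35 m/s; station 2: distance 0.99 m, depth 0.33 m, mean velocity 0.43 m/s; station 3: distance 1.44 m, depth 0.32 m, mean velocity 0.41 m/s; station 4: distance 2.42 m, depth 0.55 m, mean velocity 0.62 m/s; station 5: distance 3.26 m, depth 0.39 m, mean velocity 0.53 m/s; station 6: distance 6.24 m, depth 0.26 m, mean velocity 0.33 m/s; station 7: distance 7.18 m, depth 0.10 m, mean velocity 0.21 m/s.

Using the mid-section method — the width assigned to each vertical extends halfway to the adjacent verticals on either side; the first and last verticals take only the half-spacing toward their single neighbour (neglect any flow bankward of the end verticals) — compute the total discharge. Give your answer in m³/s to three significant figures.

1.10 m³/s

w_1 = (0.99 − 0.00)/2 = 0.495 m; q_1 = 0.35 × 0.12 × 0.495 = 0.02079 m³/s
w_2 = (1.44 − 0.00)/2 = 0.72 m; q_2 = 0.43 × 0.33 × 0.72 = 0.1022 m³/s
w_3 = (2.42 − 0.99)/2 = 0.715 m; q_3 = 0.41 × 0.32 × 0.715 = 0.09381 m³/s
w_4 = (3.26 − 1.44)/2 = 0.91 m; q_4 = 0.62 × 0.55 × 0.91 = 0.3103 m³/s
w_5 = (6.24 − 2.42)/2 = 1.91 m; q_5 = 0.53 × 0.39 × 1.91 = 0.3948 m³/s
w_6 = (7.18 − 3.26)/2 = 1.96 m; q_6 = 0.33 × 0.26 × 1.96 = 0.1682 m³/s
w_7 = (7.18 − 6.24)/2 = 0.47 m; q_7 = 0.21 × 0.10 × 0.47 = 0.009870 m³/s
Q = Σ qᵢ = 1.100 m³/s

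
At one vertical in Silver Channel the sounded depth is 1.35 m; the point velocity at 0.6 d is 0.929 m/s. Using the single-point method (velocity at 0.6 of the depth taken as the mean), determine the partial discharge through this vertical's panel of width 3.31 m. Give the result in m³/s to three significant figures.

4.15 m³/s

v̄ = v₀.₆ = 0.929 m/s
q = v̄ × d × w = 0.9290 × 1.35 × 3.31 = 4.151 m³/s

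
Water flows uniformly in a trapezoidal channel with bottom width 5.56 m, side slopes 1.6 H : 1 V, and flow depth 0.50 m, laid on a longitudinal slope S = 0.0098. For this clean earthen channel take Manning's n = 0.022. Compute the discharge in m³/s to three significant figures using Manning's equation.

A = (b + z·y)·y = (5.56 + 1.6×0.50)×0.50 = 3.180 m²
P = b + 2y√(1+z²) = 5.56 + 2×0.50×√(1+1.6²) = 7.447 m
R = A/P = 3.180/7.447 = 0.4270 m
Q = (1/n)·A·R^(2/3)·S^(1/2) = (1/0.022) × 3.180 × 0.4270^(2/3) × 0.0098^(1/2) = 8.114 m³/s

8.11 m³/s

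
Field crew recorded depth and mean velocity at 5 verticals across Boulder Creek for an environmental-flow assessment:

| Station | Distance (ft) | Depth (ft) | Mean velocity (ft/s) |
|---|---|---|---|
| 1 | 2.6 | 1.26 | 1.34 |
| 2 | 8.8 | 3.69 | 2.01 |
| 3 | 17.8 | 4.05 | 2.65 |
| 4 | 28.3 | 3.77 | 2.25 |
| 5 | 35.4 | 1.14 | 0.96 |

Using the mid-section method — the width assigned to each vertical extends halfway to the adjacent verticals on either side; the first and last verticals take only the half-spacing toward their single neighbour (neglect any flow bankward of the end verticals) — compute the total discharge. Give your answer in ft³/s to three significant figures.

w_1 = (8.8 − 2.6)/2 = 3.1 ft; q_1 = 1.34 × 1.26 × 3.1 = 5.234 ft³/s
w_2 = (17.8 − 2.6)/2 = 7.6 ft; q_2 = 2.01 × 3.69 × 7.6 = 56.37 ft³/s
w_3 = (28.3 − 8.8)/2 = 9.75 ft; q_3 = 2.65 × 4.05 × 9.75 = 104.6 ft³/s
w_4 = (35.4 − 17.8)/2 = 8.8 ft; q_4 = 2.25 × 3.77 × 8.8 = 74.65 ft³/s
w_5 = (35.4 − 28.3)/2 = 3.55 ft; q_5 = 0.96 × 1.14 × 3.55 = 3.885 ft³/s
Q = Σ qᵢ = 244.8 ft³/s

245 ft³/s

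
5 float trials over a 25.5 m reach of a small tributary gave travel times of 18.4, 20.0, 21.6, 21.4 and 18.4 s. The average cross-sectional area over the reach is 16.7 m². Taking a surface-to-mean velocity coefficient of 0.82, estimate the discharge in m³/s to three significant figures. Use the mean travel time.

17.5 m³/s

t̄ = (18.4 + 20.0 + 21.6 + 21.4 + 18.4) / 5 = 19.96 s
v_surface = L / t̄ = 25.5 / 19.96 = 1.278 m/s
v_mean = 0.82 × 1.278 = 1.048 m/s
Q = A × v_mean = 16.7 × 1.048 = 17.49 m³/s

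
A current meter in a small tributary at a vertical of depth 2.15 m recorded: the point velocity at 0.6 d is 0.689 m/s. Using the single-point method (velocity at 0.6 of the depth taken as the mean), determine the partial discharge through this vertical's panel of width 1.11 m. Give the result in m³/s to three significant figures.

1.64 m³/s

v̄ = v₀.₆ = 0.689 m/s
q = v̄ × d × w = 0.6890 × 2.15 × 1.11 = 1.644 m³/s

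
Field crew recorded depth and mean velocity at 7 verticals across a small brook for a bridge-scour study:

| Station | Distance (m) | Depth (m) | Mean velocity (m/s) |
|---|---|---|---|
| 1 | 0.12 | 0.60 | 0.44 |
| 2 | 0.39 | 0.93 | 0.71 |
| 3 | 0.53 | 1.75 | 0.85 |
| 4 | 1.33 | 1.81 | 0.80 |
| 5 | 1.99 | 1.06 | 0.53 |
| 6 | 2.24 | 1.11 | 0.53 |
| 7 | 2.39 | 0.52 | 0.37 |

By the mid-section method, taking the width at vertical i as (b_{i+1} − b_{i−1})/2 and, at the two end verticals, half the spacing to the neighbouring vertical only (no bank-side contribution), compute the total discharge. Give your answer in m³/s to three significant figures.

2.31 m³/s

w_1 = (0.39 − 0.12)/2 = 0.135 m; q_1 = 0.44 × 0.60 × 0.135 = 0.03564 m³/s
w_2 = (0.53 − 0.12)/2 = 0.205 m; q_2 = 0.71 × 0.93 × 0.205 = 0.1354 m³/s
w_3 = (1.33 − 0.39)/2 = 0.47 m; q_3 = 0.85 × 1.75 × 0.47 = 0.6991 m³/s
w_4 = (1.99 − 0.53)/2 = 0.73 m; q_4 = 0.80 × 1.81 × 0.73 = 1.057 m³/s
w_5 = (2.24 − 1.33)/2 = 0.455 m; q_5 = 0.53 × 1.06 × 0.455 = 0.2556 m³/s
w_6 = (2.39 − 1.99)/2 = 0.2 m; q_6 = 0.53 × 1.11 × 0.2 = 0.1177 m³/s
w_7 = (2.39 − 2.24)/2 = 0.075 m; q_7 = 0.37 × 0.52 × 0.075 = 0.01443 m³/s
Q = Σ qᵢ = 2.315 m³/s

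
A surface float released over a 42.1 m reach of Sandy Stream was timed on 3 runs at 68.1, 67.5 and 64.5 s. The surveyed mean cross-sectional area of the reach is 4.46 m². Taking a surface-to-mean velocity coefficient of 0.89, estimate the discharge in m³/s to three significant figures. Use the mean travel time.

t̄ = (68.1 + 67.5 + 64.5) / 3 = 66.7 s
v_surface = L / t̄ = 42.1 / 66.7 = 0.6312 m/s
v_mean = 0.89 × 0.6312 = 0.5618 m/s
Q = A × v_mean = 4.46 × 0.5618 = 2.505 m³/s

2.51 m³/s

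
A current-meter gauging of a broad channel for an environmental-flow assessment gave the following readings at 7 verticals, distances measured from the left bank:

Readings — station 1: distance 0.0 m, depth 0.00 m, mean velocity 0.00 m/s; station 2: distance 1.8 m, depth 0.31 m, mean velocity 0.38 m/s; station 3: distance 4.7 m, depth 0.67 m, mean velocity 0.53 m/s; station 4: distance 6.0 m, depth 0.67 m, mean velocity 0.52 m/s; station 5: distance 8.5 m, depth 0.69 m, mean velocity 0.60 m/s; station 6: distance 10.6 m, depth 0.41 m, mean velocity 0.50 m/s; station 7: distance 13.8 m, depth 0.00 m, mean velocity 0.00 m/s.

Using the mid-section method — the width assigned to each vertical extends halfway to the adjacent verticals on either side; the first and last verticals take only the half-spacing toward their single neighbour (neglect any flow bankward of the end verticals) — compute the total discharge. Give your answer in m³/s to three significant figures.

3.18 m³/s

w_2 = (4.7 − 0.0)/2 = 2.35 m; q_2 = 0.38 × 0.31 × 2.35 = 0.2768 m³/s
w_3 = (6.0 − 1.8)/2 = 2.1 m; q_3 = 0.53 × 0.67 × 2.1 = 0.7457 m³/s
w_4 = (8.5 − 4.7)/2 = 1.9 m; q_4 = 0.52 × 0.67 × 1.9 = 0.6620 m³/s
w_5 = (10.6 − 6.0)/2 = 2.3 m; q_5 = 0.60 × 0.69 × 2.3 = 0.9522 m³/s
w_6 = (13.8 − 8.5)/2 = 2.65 m; q_6 = 0.50 × 0.41 × 2.65 = 0.5433 m³/s
Stations 1, 7 contribute zero (depth or velocity is 0).
Q = Σ qᵢ = 3.180 m³/s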